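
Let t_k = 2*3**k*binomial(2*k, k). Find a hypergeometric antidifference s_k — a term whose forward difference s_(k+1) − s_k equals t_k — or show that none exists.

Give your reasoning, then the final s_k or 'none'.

not Gosper-summable; s_k does not exist

Ratio r(k) = 6*(2*k + 1)/(k + 1).
Factor: A=12*k + 6; B=k + 1; C=1.
f must satisfy (12*k + 6)·f(k+1) − (k)·f(k) = 1.
From deg A=1, deg B=1, deg C=0: d=-1.
d = -1 < 0 ⇒ no nonzero polynomial f; not summable.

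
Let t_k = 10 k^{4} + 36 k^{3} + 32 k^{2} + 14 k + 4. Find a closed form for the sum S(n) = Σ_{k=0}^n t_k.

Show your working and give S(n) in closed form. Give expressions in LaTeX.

Ratio r(k) = (5*k**4 + 38*k**3 + 100*k**2 + 113*k + 48)/(5*k**4 + 18*k**3 + 16*k**2 + 7*k + 2).
Factor: A=1; B=1; C=k**4 + 18*k**3/5 + 16*k**2/5 + 7*k/5 + 2/5.
f must satisfy (1)·f(k+1) − (1)·f(k) = k**4 + 18*k**3/5 + 16*k**2/5 + 7*k/5 + 2/5.
Bound: deg f ≤ 5.
Solving with deg f ≤ 5: f(k) = k*(k**4 + 2*k**3 - 2*k**2 + 1)/5.
Certificate R = B(k−1)f/C = k*(k**4 + 2*k**3 - 2*k**2 + 1)/(5*k**4 + 18*k**3 + 16*k**2 + 7*k + 2) gives s_k = 2*k*(k**4 + 2*k**3 - 2*k**2 + 1).
Verify: 10*k**4 + 36*k**3 + 32*k**2 + 14*k + 4 matches t_k.
s_(n+1) = 2*n**5 + 14*n**4 + 32*n**3 + 32*n**2 + 16*n + 4 and s_(0) = 0, so S(n) = 2*n**5 + 14*n**4 + 32*n**3 + 32*n**2 + 16*n + 4.

S(n) = 2 n^{5} + 14 n^{4} + 32 n^{3} + 32 n^{2} + 16 n + 4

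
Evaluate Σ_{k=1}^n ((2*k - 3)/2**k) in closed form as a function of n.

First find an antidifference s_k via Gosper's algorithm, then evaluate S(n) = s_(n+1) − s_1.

S(n) = (2**n - 2*n - 1)/2**n

Step 1: r(k) = (2*k - 1)/(2*(2*k - 3)).
Normal form (A,B,C) = (1/2, 1, k - 3/2).
Key eq: (1/2)·f(k+1) = (1)·f(k) + (k - 3/2).
Bound: deg f ≤ 1.
Solve for f: f(k) = 1 - 2*k (degree 1 ≤ 1).
Then R = B(k−1)f/C = -2*(2*k - 1)/(2*k - 3), so s_k = R(k)·t_k = 2*(1 - 2*k)/2**k.
Check: Δs_k = (2*k - 3)/2**k. ✓
Telescope: S(n) = s_(n+1) − s_(1) = (-2*n - 1)/2**n − (-1) = (2**n - 2*n - 1)/2**n.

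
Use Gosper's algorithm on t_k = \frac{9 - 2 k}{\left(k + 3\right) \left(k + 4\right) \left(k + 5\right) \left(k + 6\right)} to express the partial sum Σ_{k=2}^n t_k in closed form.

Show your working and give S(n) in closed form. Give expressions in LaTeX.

S(n) = \frac{n - 1}{n^{3} + 15 n^{2} + 74 n + 120}

Ratio r(k) = (k + 3)*(2*k - 7)/((k + 7)*(2*k - 9)).
Factor: A=k + 3; B=k + 7; C=k - 9/2.
Set up (k + 3)·f(k+1) − (k + 6)·f(k) − (k - 9/2) = 0.
d = 3 from the (1,1,1) case.
A polynomial solution: f(k) = -k*(k**2 + 12*k + 77)/60.
Then R = B(k−1)f/C = -k*(k + 6)*(k**2 + 12*k + 77)/(30*(2*k - 9)), so s_k = R(k)·t_k = k*(k**2 + 12*k + 77)/(30*(k + 3)*(k + 4)*(k + 5)).
Check: Δs_k = (9 - 2*k)/(k**4 + 18*k**3 + 119*k**2 + 342*k + 360). ✓
Σ_(k=2)^n t_k = s_(n+1) − s_(2) = ((n**3 + 15*n**2 + 104*n + 90)/(30*(n**3 + 15*n**2 + 74*n + 120))) − (1/30), i.e. (n - 1)/(n**3 + 15*n**2 + 74*n + 120).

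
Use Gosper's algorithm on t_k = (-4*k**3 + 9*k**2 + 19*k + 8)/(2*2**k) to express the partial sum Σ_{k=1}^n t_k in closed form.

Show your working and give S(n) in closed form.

S(n) = 2**(-n - 1)*(-2**(n + 2) + 4*n**3 + 15*n**2 + 17*n + 4)

The ratio is (4*k**3 + 3*k**2 - 25*k - 32)/(2*(4*k**3 - 9*k**2 - 19*k - 8)).
So A=1/2 and B=1, with C=k**3 - 9*k**2/4 - 19*k/4 - 2.
Need (1/2)·f(k+1) − (1)·f(k) = k**3 - 9*k**2/4 - 19*k/4 - 2.
d = 3 from the (0,0,3) case.
Match coefficients ⇒ f(k) = -(4*k**3 + 3*k**2 - k - 2)/2.
Then R = B(k−1)f/C = -2*(4*k**3 + 3*k**2 - k - 2)/(4*k**3 - 9*k**2 - 19*k - 8), so s_k = R(k)·t_k = (4*k**3 + 3*k**2 - k - 2)/2**k.
s_(k+1) − s_k = (-4*k**3 + 9*k**2 + 19*k + 8)/(2*2**k) = t_k.
Telescope: S(n) = s_(n+1) − s_(1) = 2**(-n - 1)*(4*n**3 + 15*n**2 + 17*n + 4) − (2) = 2**(-n - 1)*(-2**(n + 2) + 4*n**3 + 15*n**2 + 17*n + 4).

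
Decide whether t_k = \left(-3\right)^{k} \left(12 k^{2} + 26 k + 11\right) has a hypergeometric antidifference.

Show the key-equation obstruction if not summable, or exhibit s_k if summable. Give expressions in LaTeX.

Ratio r(k) = 3*(-12*k**2 - 50*k - 49)/(12*k**2 + 26*k + 11).
Normal form (A,B,C) = (-3, 1, k**2 + 13*k/6 + 11/12).
f must satisfy (-3)·f(k+1) − (1)·f(k) = k**2 + 13*k/6 + 11/12.
Degrees (0,0,2) ⇒ d ≤ 2.
Coefficient equations give f(k) = -(k + 1)*(3*k - 1)/12.
Then R = B(k−1)f/C = -(k + 1)*(3*k - 1)/(12*k**2 + 26*k + 11), so s_k = R(k)·t_k = (-3)**k*(-3*k**2 - 2*k + 1).
Verify: (-3)**k*(12*k**2 + 26*k + 11) matches t_k.

Yes. s_k = \left(-3\right)^{k} \left(- 3 k^{2} - 2 k + 1\right).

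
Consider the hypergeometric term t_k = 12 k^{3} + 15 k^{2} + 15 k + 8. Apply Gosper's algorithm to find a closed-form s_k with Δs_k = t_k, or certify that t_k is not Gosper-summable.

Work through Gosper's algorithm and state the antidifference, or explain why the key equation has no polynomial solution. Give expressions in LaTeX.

t_(k+1)/t_k = (12*k**3 + 51*k**2 + 81*k + 50)/(12*k**3 + 15*k**2 + 15*k + 8).
Factor: A=1; B=1; C=k**3 + 5*k**2/4 + 5*k/4 + 2/3.
Set up (1)·f(k+1) − (1)·f(k) − (k**3 + 5*k**2/4 + 5*k/4 + 2/3) = 0.
Bound: deg f ≤ 4.
Match coefficients ⇒ f(k) = k*(3*k**3 - k**2 + 3*k + 3)/12.
Get s_k = R·t_k = k*(3*k**3 - k**2 + 3*k + 3) with R(k) = B(k−1)f(k)/C(k) = k*(3*k**3 - k**2 + 3*k + 3)/(12*k**3 + 15*k**2 + 15*k + 8).
Check: Δs_k = 12*k**3 + 15*k**2 + 15*k + 8. ✓

s_k = k \left(3 k^{3} - k^{2} + 3 k + 3\right)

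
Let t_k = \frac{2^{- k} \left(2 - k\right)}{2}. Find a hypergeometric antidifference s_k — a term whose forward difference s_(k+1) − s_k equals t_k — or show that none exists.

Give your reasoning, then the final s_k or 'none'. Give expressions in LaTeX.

s_k = 2^{- k} \left(k - 1\right)

Step 1: r(k) = (k - 1)/(2*(k - 2)).
Normal form (A,B,C) = (1/2, 1, k - 2).
Need (1/2)·f(k+1) − (1)·f(k) = k - 2.
deg f ≤ 1 (via 0,0,1).
Solving with deg f ≤ 1: f(k) = -2*(k - 1).
So s_k = (B(k−1)f/C)·t_k = (-2*(k - 1)/(k - 2))·t_k = (k - 1)/2**k.
Δs = (2 - k)/(2*2**k), as required.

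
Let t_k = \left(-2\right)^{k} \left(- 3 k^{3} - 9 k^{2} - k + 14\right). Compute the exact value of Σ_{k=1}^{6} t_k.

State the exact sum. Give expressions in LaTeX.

Σ = -46986

r(k) = 2*(-3*k**3 - 18*k**2 - 28*k + 1)/(3*k**3 + 9*k**2 + k - 14) after simplifying.
Take A(k)=-2, B(k)=1, C(k)=k**3 + 3*k**2 + k/3 - 14/3.
Solve (-2)·f(k+1) − (1)·f(k) = k**3 + 3*k**2 + k/3 - 14/3.
d = 3 from the (0,0,3) case.
Coefficient equations give f(k) = -(k**3 + k**2 - 3*k - 4)/3.
Certificate R = B(k−1)f/C = -(k**3 + k**2 - 3*k - 4)/(3*k**3 + 9*k**2 + k - 14) gives s_k = (-2)**k*(k**3 + k**2 - 3*k - 4).
s_(k+1) − s_k = (-2)**k*(-3*k**3 - 9*k**2 - k + 14) = t_k.
Evaluate s at k=7 and k=1: -46976 and 10; difference -46986.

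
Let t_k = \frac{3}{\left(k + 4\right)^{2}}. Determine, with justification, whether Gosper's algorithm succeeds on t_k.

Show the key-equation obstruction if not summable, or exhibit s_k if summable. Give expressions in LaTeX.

No — key equation has no polynomial f.

Step 1: r(k) = (k + 4)**2/(k + 5)**2.
A = k**2 + 8*k + 16, B = k**2 + 10*k + 25, C = 1.
Set up (k**2 + 8*k + 16)·f(k+1) − (k**2 + 8*k + 16)·f(k) − (1) = 0.
deg f ≤ 0 (via 2,2,0).
Generic f = c0 gives residual -1; -1 = 0 cannot hold, so t_k is not Gosper-summable.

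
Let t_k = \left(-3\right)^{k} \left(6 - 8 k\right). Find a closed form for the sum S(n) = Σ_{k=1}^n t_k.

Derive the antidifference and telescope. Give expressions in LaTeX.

The ratio is 3*(-4*k - 1)/(4*k - 3).
Gosper form: A/B · C(k+1)/C(k) with A=-3, B=1, C=k - 3/4.
f must satisfy (-3)·f(k+1) − (1)·f(k) = k - 3/4.
d = 1 from the (0,0,1) case.
Coefficient equations give f(k) = -(2*k - 3)/8.
Certificate R = B(k−1)f/C = -(2*k - 3)/(2*(4*k - 3)) gives s_k = (-3)**k*(2*k - 3).
s_(k+1) − s_k = (-3)**k*(6 - 8*k) = t_k.
s_(n+1) = (-3)**(n + 1)*(2*n - 1) and s_(1) = 3, so S(n) = -6*(-3)**n*n + 3*(-3)**n - 3.

S(n) = - 6 \left(-3\right)^{n} n + 3 \left(-3\right)^{n} - 3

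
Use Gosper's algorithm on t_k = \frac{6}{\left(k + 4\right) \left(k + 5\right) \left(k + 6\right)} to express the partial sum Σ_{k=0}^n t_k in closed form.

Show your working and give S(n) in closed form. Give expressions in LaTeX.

S(n) = \frac{3 \left(n^{2} + 11 n + 10\right)}{20 \left(n^{2} + 11 n + 30\right)}

t_(k+1)/t_k = (k + 4)/(k + 7).
So A=k + 4 and B=k + 7, with C=1.
Solve (k + 4)·f(k+1) − (k + 6)·f(k) = 1.
Degrees (1,1,0) ⇒ d ≤ 2.
Solving with deg f ≤ 2: f(k) = k*(k + 9)/40.
Certificate R = B(k−1)f/C = k*(k + 6)*(k + 9)/40 gives s_k = 3*k*(k + 9)/(20*(k + 4)*(k + 5)).
Δs = 6/(k**3 + 15*k**2 + 74*k + 120), as required.
Evaluate: s_(n+1) = 3*(n**2 + 11*n + 10)/(20*(n**2 + 11*n + 30)); subtract s_(0) = 0 ⇒ S(n) = 3*(n**2 + 11*n + 10)/(20*(n**2 + 11*n + 30)).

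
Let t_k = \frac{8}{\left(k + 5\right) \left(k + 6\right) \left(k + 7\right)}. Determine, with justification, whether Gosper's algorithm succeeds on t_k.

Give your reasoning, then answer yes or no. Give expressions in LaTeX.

Yes. s_k = \frac{2 k \left(k + 11\right)}{15 \left(k + 5\right) \left(k + 6\right)}.

Ratio r(k) = (k + 5)/(k + 8).
Factor: A=k + 5; B=k + 8; C=1.
Key eq: (k + 5)·f(k+1) = (k + 7)·f(k) + (1).
Degrees (1,1,0) ⇒ d ≤ 2.
A polynomial solution: f(k) = k*(k + 11)/60.
Then R = B(k−1)f/C = k*(k + 7)*(k + 11)/60, so s_k = R(k)·t_k = 2*k*(k + 11)/(15*(k + 5)*(k + 6)).
Verify: 8/(k**3 + 18*k**2 + 107*k + 210) matches t_k.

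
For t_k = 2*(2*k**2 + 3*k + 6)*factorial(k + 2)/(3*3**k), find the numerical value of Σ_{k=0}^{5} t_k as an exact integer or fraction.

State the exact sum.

Compute t_(k+1)/t_k: get (k + 3)*(3*k + 2*(k + 1)**2 + 9)/(3*(2*k**2 + 3*k + 6)).
Take A(k)=k/3 + 1, B(k)=1, C(k)=k**2 + 3*k/2 + 3.
Set up (k/3 + 1)·f(k+1) − (1)·f(k) − (k**2 + 3*k/2 + 3) = 0.
deg f ≤ 1 (via 1,0,2).
Solve for f: f(k) = 3*(2*k + 1)/2 (degree 1 ≤ 1).
Then R = B(k−1)f/C = 3*(2*k + 1)/(2*k**2 + 3*k + 6), so s_k = R(k)·t_k = 2*(2*k + 1)*factorial(k + 2)/3**k.
Verify: 2*(2*k**2 + 3*k + 6)*factorial(k + 2)/(3*3**k) matches t_k.
Telescoping: Σ = s_(6) − s_(0) = 116480/81 − (4) = 116156/81.

Σ = 116156/81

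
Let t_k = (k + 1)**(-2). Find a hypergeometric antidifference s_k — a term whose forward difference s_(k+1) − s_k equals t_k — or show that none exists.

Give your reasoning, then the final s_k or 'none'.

Step 1: r(k) = (k + 1)**2/(k + 2)**2.
A = k**2 + 2*k + 1, B = k**2 + 4*k + 4, C = 1.
Need (k**2 + 2*k + 1)·f(k+1) − (k**2 + 2*k + 1)·f(k) = 1.
deg f ≤ 0 (via 2,2,0).
Write f(k) = c0. Then LHS − RHS = -1, requiring -1 = 0: contradictory. No certificate.

none — t_k is not Gosper-summable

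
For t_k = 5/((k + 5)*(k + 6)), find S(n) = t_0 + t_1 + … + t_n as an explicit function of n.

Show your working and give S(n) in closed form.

The ratio is (k + 5)/(k + 7).
Normal form (A,B,C) = (k + 5, k + 7, 1).
Need (k + 5)·f(k+1) − (k + 6)·f(k) = 1.
From deg A=1, deg B=1, deg C=0: d=1.
Match coefficients ⇒ f(k) = k/5.
Certificate R = B(k−1)f/C = k*(k + 6)/5 gives s_k = k/(k + 5).
Δs = 5/(k**2 + 11*k + 30), as required.
Telescope: S(n) = s_(n+1) − s_(0) = (n + 1)/(n + 6) − (0) = (n + 1)/(n + 6).

S(n) = (n + 1)/(n + 6)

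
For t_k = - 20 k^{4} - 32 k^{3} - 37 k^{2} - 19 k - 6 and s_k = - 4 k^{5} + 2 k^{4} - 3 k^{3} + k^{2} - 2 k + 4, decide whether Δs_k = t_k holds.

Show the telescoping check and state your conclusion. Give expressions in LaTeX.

s_(k+1) = -4*k**5 - 18*k**4 - 35*k**3 - 36*k**2 - 21*k - 2
s_(k+1) − s_k = -20*k**4 - 32*k**3 - 37*k**2 - 19*k - 6
(s_(k+1) − s_k) − t_k = 0

Valid: the claim telescopes to t_k.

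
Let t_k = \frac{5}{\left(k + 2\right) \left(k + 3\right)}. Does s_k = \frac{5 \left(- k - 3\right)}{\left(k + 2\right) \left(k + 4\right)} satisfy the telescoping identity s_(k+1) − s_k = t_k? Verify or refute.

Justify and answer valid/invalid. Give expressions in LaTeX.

s_(k+1) = 5*(-k - 4)/((k + 3)*(k + 5))
s_(k+1) − s_k = 5*(k**2 + 7*k + 13)/(k**4 + 14*k**3 + 71*k**2 + 154*k + 120)
(s_(k+1) − s_k) − t_k = 5*(-2*k - 7)/(k**4 + 14*k**3 + 71*k**2 + 154*k + 120)

Invalid: residual \frac{5 \left(- 2 k - 7\right)}{k^{4} + 14 k^{3} + 71 k^{2} + 154 k + 120} ≠ 0.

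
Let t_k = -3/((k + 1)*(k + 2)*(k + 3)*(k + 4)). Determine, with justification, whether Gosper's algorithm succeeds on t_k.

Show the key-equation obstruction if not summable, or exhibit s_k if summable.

Step 1: r(k) = (k + 1)/(k + 5).
Normal form (A,B,C) = (k + 1, k + 5, 1).
Key eq: (k + 1)·f(k+1) = (k + 4)·f(k) + (1).
From deg A=1, deg B=1, deg C=0: d=3.
A polynomial solution: f(k) = k*(k**2 + 6*k + 11)/18.
R(k) = B(k−1)·f(k)/C(k) = k*(k + 4)*(k**2 + 6*k + 11)/18; s_k = R·t_k = k*(-k**2 - 6*k - 11)/(6*(k + 1)*(k + 2)*(k + 3)).
s_(k+1) − s_k = -3/(k**4 + 10*k**3 + 35*k**2 + 50*k + 24) = t_k.

Yes. s_k = k*(-k**2 - 6*k - 11)/(6*(k + 1)*(k + 2)*(k + 3)).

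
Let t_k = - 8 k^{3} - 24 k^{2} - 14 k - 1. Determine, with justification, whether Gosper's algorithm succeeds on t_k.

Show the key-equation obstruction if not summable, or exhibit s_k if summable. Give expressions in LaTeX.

Yes. s_k = k \left(- 2 k^{3} - 4 k^{2} + 3 k + 2\right).

r(k) = (8*k**3 + 48*k**2 + 86*k + 47)/(8*k**3 + 24*k**2 + 14*k + 1) after simplifying.
A = 1, B = 1, C = k**3 + 3*k**2 + 7*k/4 + 1/8.
f must satisfy (1)·f(k+1) − (1)·f(k) = k**3 + 3*k**2 + 7*k/4 + 1/8.
From deg A=0, deg B=0, deg C=3: d=4.
A polynomial solution: f(k) = k*(2*k**3 + 4*k**2 - 3*k - 2)/8.
R(k) = B(k−1)·f(k)/C(k) = k*(2*k**3 + 4*k**2 - 3*k - 2)/(8*k**3 + 24*k**2 + 14*k + 1); s_k = R·t_k = k*(-2*k**3 - 4*k**2 + 3*k + 2).
s_(k+1) − s_k = -8*k**3 - 24*k**2 - 14*k - 1 = t_k.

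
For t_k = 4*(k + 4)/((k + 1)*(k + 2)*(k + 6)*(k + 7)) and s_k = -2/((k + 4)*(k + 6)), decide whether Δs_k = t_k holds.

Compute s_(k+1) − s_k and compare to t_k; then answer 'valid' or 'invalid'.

s_(k+1) = -2/((k + 5)*(k + 7))
s_(k+1) − s_k = 2*(2*k + 11)/(k**4 + 22*k**3 + 179*k**2 + 638*k + 840)
(s_(k+1) − s_k) − t_k = 6*(-3*k**2 - 25*k - 46)/(k**6 + 25*k**5 + 247*k**4 + 1219*k**3 + 3112*k**2 + 3796*k + 1680)

Invalid: residual 6*(-3*k**2 - 25*k - 46)/(k**6 + 25*k**5 + 247*k**4 + 1219*k**3 + 3112*k**2 + 3796*k + 1680) ≠ 0.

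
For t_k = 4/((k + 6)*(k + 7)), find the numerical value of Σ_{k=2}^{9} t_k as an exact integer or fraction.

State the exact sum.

Step 1: r(k) = (k + 6)/(k + 8).
So A=k + 6 and B=k + 8, with C=1.
Need (k + 6)·f(k+1) − (k + 7)·f(k) = 1.
d = 1 from the (1,1,0) case.
A polynomial solution: f(k) = k/6.
Get s_k = R·t_k = 2*k/(3*(k + 6)) with R(k) = B(k−1)f(k)/C(k) = k*(k + 7)/6.
Check: Δs_k = 4/(k**2 + 13*k + 42). ✓
Telescoping: Σ = s_(10) − s_(2) = 5/12 − (1/6) = 1/4.

Σ = 1/4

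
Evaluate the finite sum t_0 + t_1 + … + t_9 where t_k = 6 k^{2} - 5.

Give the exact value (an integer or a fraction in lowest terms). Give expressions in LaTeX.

Σ = 1660

Step 1: r(k) = (6*(k + 1)**2 - 5)/(6*k**2 - 5).
Take A(k)=1, B(k)=1, C(k)=k**2 - 5/6.
Solve (1)·f(k+1) − (1)·f(k) = k**2 - 5/6.
From deg A=0, deg B=0, deg C=2: d=3.
A polynomial solution: f(k) = k*(2*k**2 - 3*k - 4)/6.
Get s_k = R·t_k = k*(2*k**2 - 3*k - 4) with R(k) = B(k−1)f(k)/C(k) = k*(2*k**2 - 3*k - 4)/(6*k**2 - 5).
Verify: 6*k**2 - 5 matches t_k.
Telescoping: Σ = s_(10) − s_(0) = 1660 − (0) = 1660.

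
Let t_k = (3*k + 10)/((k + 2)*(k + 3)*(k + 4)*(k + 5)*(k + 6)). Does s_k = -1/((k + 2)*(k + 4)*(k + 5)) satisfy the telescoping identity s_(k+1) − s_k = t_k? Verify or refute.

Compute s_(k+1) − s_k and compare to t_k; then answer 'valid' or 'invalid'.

s_(k+1) = -1/((k + 3)*(k + 5)*(k + 6))
s_(k+1) − s_k = (3*k + 10)/(k**5 + 20*k**4 + 155*k**3 + 580*k**2 + 1044*k + 720)
(s_(k+1) − s_k) − t_k = 0

Valid — Δs_k = t_k.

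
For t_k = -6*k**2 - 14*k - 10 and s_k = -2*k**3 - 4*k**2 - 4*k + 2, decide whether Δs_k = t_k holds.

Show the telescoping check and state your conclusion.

Valid — Δs_k = t_k.

s_(k+1) = -2*k**3 - 10*k**2 - 18*k - 8
s_(k+1) − s_k = -6*k**2 - 14*k - 10
(s_(k+1) − s_k) − t_k = 0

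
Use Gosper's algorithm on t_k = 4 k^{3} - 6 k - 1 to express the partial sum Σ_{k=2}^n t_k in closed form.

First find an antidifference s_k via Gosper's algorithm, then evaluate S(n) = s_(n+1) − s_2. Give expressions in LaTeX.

Compute t_(k+1)/t_k: get (6*k - 4*(k + 1)**3 + 7)/(-4*k**3 + 6*k + 1).
Take A(k)=1, B(k)=1, C(k)=k**3 - 3*k/2 - 1/4.
Need (1)·f(k+1) − (1)·f(k) = k**3 - 3*k/2 - 1/4.
deg f ≤ 4 (via 0,0,3).
Solve for f: f(k) = k*(k**3 - 2*k**2 - 2*k + 2)/4 (degree 4 ≤ 4).
Certificate R = B(k−1)f/C = k*(k**3 - 2*k**2 - 2*k + 2)/(4*k**3 - 6*k - 1) gives s_k = k*(k**3 - 2*k**2 - 2*k + 2).
Δs = 4*k**3 - 6*k - 1, as required.
s_(n+1) = n**4 + 2*n**3 - 2*n**2 - 4*n - 1 and s_(2) = -4, so S(n) = n**4 + 2*n**3 - 2*n**2 - 4*n + 3.

S(n) = n^{4} + 2 n^{3} - 2 n^{2} - 4 n + 3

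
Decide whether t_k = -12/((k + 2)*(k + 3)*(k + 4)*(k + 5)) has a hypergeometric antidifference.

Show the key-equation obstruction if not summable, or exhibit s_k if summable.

Yes. s_k = k*(-k**2 - 9*k - 26)/(6*(k + 2)*(k + 3)*(k + 4)).

r(k) = (k + 2)/(k + 6) after simplifying.
A = k + 2, B = k + 6, C = 1.
Solve (k + 2)·f(k+1) − (k + 5)·f(k) = 1.
From deg A=1, deg B=1, deg C=0: d=3.
Match coefficients ⇒ f(k) = k*(k**2 + 9*k + 26)/72.
Get s_k = R·t_k = k*(-k**2 - 9*k - 26)/(6*(k + 2)*(k + 3)*(k + 4)) with R(k) = B(k−1)f(k)/C(k) = k*(k + 5)*(k**2 + 9*k + 26)/72.
Check: Δs_k = -12/(k**4 + 14*k**3 + 71*k**2 + 154*k + 120). ✓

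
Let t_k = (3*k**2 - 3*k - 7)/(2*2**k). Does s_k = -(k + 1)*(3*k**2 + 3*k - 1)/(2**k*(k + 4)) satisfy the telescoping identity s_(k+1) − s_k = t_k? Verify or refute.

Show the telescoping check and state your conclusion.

Invalid: residual 3*(-3*k**3 - 15*k**2 + 13*k + 30)/(2*2**k*(k**2 + 9*k + 20)) ≠ 0.

s_(k+1) = -(k + 2)*(3*k + 3*(k + 1)**2 + 2)/(2*2**k*(k + 5))
s_(k+1) − s_k = (3*k**4 + 15*k**3 - 19*k**2 - 84*k - 50)/(2*2**k*(k**2 + 9*k + 20))
(s_(k+1) − s_k) − t_k = 3*(-3*k**3 - 15*k**2 + 13*k + 30)/(2*2**k*(k**2 + 9*k + 20))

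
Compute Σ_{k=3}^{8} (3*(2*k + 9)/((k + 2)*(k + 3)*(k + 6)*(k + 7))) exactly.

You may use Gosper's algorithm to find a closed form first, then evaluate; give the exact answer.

Σ = 8/165

t_(k+1)/t_k = (k + 2)*(k + 6)*(2*k + 11)/((k + 4)*(k + 8)*(2*k + 9)).
Gosper form: A/B · C(k+1)/C(k) with A=k + 2, B=k + 8, C=k**3 + 27*k**2/2 + 121*k/2 + 90.
Key eq: (k + 2)·f(k+1) = (k + 7)·f(k) + (k**3 + 27*k**2/2 + 121*k/2 + 90).
From deg A=1, deg B=1, deg C=3: d=5.
Solving with deg f ≤ 5: f(k) = k*(k + 3)*(k + 4)*(k + 5)*(k + 8)/24.
So s_k = (B(k−1)f/C)·t_k = (k*(k + 3)*(k + 7)*(k + 8)/(12*(2*k + 9)))·t_k = k*(k + 8)/(4*(k**2 + 8*k + 12)).
Check: Δs_k = 3*(2*k + 9)/(k**4 + 18*k**3 + 113*k**2 + 288*k + 252). ✓
Σ_(k=3)^(8) t_k = s_(9) − s_(3) = 51/220 − (11/60) = 8/165.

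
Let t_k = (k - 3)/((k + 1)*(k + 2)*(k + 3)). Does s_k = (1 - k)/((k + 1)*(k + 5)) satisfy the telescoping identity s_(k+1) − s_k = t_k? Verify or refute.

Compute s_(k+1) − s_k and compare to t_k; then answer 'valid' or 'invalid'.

Invalid: residual 6*(-k**2 - 2*k + 9)/(k**5 + 17*k**4 + 107*k**3 + 307*k**2 + 396*k + 180) ≠ 0.

s_(k+1) = -k/((k + 2)*(k + 6))
s_(k+1) − s_k = (k**2 - k - 12)/(k**4 + 14*k**3 + 65*k**2 + 112*k + 60)
(s_(k+1) − s_k) − t_k = 6*(-k**2 - 2*k + 9)/(k**5 + 17*k**4 + 107*k**3 + 307*k**2 + 396*k + 180)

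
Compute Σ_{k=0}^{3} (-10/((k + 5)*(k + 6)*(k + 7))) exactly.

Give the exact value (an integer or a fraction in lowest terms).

r(k) = (k + 5)/(k + 8) after simplifying.
Normal form (A,B,C) = (k + 5, k + 8, 1).
Solve (k + 5)·f(k+1) − (k + 7)·f(k) = 1.
Bound: deg f ≤ 2.
Coefficient equations give f(k) = k*(k + 11)/60.
Certificate R = B(k−1)f/C = k*(k + 7)*(k + 11)/60 gives s_k = k*(-k - 11)/(6*(k + 5)*(k + 6)).
s_(k+1) − s_k = -10/(k**3 + 18*k**2 + 107*k + 210) = t_k.
Telescoping: Σ = s_(4) − s_(0) = -1/9 − (0) = -1/9.

Σ = -1/9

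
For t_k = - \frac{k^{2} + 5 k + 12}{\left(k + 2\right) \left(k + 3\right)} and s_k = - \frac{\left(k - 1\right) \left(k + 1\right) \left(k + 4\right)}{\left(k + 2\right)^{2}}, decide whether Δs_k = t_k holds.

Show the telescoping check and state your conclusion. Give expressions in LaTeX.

Invalid: residual \frac{k^{2} + 17 k + 36}{k^{4} + 10 k^{3} + 37 k^{2} + 60 k + 36} ≠ 0.

s_(k+1) = -k*(k + 2)*(k + 5)/(k + 3)**2
s_(k+1) − s_k = (-k*(k + 2)**3*(k + 5) + (k - 1)*(k + 1)*(k + 3)**2*(k + 4))/((k + 2)**2*(k + 3)**2)
(s_(k+1) − s_k) − t_k = (k**2 + 17*k + 36)/(k**4 + 10*k**3 + 37*k**2 + 60*k + 36)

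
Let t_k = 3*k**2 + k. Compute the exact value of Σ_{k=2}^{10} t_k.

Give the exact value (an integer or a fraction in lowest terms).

Compute t_(k+1)/t_k: get (k + 3*(k + 1)**2 + 1)/(k*(3*k + 1)).
Factor: A=1; B=1; C=k**2 + k/3.
Solve (1)·f(k+1) − (1)·f(k) = k**2 + k/3.
d = 3 from the (0,0,2) case.
A polynomial solution: f(k) = k**2*(k - 1)/3.
Get s_k = R·t_k = k**2*(k - 1) with R(k) = B(k−1)f(k)/C(k) = k*(k - 1)/(3*k + 1).
Verify: k*(3*k + 1) matches t_k.
Sum = s_(11) − s_(2); s_(11) = 1210, s_(2) = 4 ⇒ 1206.

Σ = 1206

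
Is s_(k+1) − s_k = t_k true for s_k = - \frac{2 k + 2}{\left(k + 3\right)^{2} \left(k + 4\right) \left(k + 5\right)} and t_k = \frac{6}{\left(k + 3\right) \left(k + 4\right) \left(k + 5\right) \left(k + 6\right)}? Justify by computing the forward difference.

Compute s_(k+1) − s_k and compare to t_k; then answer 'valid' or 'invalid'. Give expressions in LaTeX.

s_(k+1) = 2*(-k - 2)/((k + 4)**2*(k + 5)*(k + 6))
s_(k+1) − s_k = 2*(3*k**2 + 13*k + 6)/(k**6 + 25*k**5 + 257*k**4 + 1391*k**3 + 4182*k**2 + 6624*k + 4320)
(s_(k+1) − s_k) − t_k = 4*(-4*k - 15)/(k**6 + 25*k**5 + 257*k**4 + 1391*k**3 + 4182*k**2 + 6624*k + 4320)

Invalid: residual \frac{4 \left(- 4 k - 15\right)}{k^{6} + 25 k^{5} + 257 k^{4} + 1391 k^{3} + 4182 k^{2} + 6624 k + 4320} ≠ 0.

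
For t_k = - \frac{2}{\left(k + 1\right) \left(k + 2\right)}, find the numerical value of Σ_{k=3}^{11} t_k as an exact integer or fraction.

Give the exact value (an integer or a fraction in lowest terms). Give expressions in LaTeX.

Σ = -9/26

Ratio r(k) = (k + 1)/(k + 3).
Gosper form: A/B · C(k+1)/C(k) with A=k + 1, B=k + 3, C=1.
Set up (k + 1)·f(k+1) − (k + 2)·f(k) − (1) = 0.
Degrees (1,1,0) ⇒ d ≤ 1.
Match coefficients ⇒ f(k) = k.
Then R = B(k−1)f/C = k*(k + 2), so s_k = R(k)·t_k = -2*k/(k + 1).
Δs = -2/(k**2 + 3*k + 2), as required.
Sum = s_(12) − s_(3); s_(12) = -24/13, s_(3) = -3/2 ⇒ -9/26.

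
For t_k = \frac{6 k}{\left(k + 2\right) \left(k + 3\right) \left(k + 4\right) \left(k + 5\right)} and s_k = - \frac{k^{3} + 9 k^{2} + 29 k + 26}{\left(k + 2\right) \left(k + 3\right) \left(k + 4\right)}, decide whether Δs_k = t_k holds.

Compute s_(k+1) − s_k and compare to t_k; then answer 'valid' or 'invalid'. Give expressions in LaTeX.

valid (s_(k+1) − s_k reduces to t_k)

s_(k+1) = (-29*k - (k + 1)**3 - 9*(k + 1)**2 - 55)/((k + 3)*(k + 4)*(k + 5))
s_(k+1) − s_k = 6*k/(k**4 + 14*k**3 + 71*k**2 + 154*k + 120)
(s_(k+1) − s_k) − t_k = 0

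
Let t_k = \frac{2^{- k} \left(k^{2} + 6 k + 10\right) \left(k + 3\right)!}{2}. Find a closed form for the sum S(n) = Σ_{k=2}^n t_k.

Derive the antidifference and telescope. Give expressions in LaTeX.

S(n) = -150 + \frac{2^{- n} n \left(n + 4\right)!}{2} + 2 \cdot 2^{- n} \left(n + 4\right)!

Ratio r(k) = (k + 4)*(6*k + (k + 1)**2 + 16)/(2*(k**2 + 6*k + 10)).
Factor: A=k/2 + 2; B=1; C=k**2 + 6*k + 10.
Set up (k/2 + 2)·f(k+1) − (1)·f(k) − (k**2 + 6*k + 10) = 0.
d = 1 from the (1,0,2) case.
Solve for f: f(k) = 2*(k + 3) (degree 1 ≤ 1).
Certificate R = B(k−1)f/C = 2*(k + 3)/(k**2 + 6*k + 10) gives s_k = (k + 3)*factorial(k + 3)/2**k.
Δs = (k**2 + 6*k + 10)*factorial(k + 3)/(2*2**k), as required.
s_(n+1) = 2**(-n - 1)*(n + 4)*factorial(n + 4) and s_(2) = 150, so S(n) = -150 + n*factorial(n + 4)/(2*2**n) + 2*factorial(n + 4)/2**n.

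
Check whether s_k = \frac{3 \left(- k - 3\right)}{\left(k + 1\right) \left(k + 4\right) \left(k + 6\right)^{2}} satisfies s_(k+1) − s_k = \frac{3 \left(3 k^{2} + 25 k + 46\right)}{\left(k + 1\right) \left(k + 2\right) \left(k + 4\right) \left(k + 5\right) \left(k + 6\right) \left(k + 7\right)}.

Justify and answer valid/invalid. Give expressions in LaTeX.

Invalid: residual \frac{9 \left(- 4 k^{3} - 57 k^{2} - 255 k - 346\right)}{k^{8} + 38 k^{7} + 614 k^{6} + 5480 k^{5} + 29333 k^{4} + 95450 k^{3} + 181732 k^{2} + 181272 k + 70560} ≠ 0.

s_(k+1) = 3*(-k - 4)/((k + 2)*(k + 5)*(k + 7)**2)
s_(k+1) − s_k = 3*(-(k + 1)*(k + 4)**2*(k + 6)**2 + (k + 2)*(k + 3)*(k + 5)*(k + 7)**2)/((k + 1)*(k + 2)*(k + 4)*(k + 5)*(k + 6)**2*(k + 7)**2)
(s_(k+1) − s_k) − t_k = 9*(-4*k**3 - 57*k**2 - 255*k - 346)/(k**8 + 38*k**7 + 614*k**6 + 5480*k**5 + 29333*k**4 + 95450*k**3 + 181732*k**2 + 181272*k + 70560)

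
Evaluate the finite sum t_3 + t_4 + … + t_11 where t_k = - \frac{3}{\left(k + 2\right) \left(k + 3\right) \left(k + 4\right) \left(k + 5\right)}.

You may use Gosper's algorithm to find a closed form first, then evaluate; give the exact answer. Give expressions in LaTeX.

Σ = -1/224

Compute t_(k+1)/t_k: get (k + 2)/(k + 6).
Normal form (A,B,C) = (k + 2, k + 6, 1).
Set up (k + 2)·f(k+1) − (k + 5)·f(k) − (1) = 0.
Degrees (1,1,0) ⇒ d ≤ 3.
Solve for f: f(k) = k*(k**2 + 9*k + 26)/72 (degree 3 ≤ 3).
So s_k = (B(k−1)f/C)·t_k = (k*(k + 5)*(k**2 + 9*k + 26)/72)·t_k = k*(-k**2 - 9*k - 26)/(24*(k + 2)*(k + 3)*(k + 4)).
Verify: -3/(k**4 + 14*k**3 + 71*k**2 + 154*k + 120) matches t_k.
Evaluate s at k=12 and k=3: -139/3360 and -31/840; difference -1/224.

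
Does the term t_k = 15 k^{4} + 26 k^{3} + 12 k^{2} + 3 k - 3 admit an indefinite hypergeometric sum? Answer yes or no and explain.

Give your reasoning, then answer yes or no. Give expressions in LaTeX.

Yes. s_k = k \left(3 k^{4} - k^{3} - 4 k^{2} + 2 k - 3\right).

r(k) = (15*k**4 + 86*k**3 + 180*k**2 + 165*k + 53)/(15*k**4 + 26*k**3 + 12*k**2 + 3*k - 3) after simplifying.
Factor: A=1; B=1; C=k**4 + 26*k**3/15 + 4*k**2/5 + k/5 - 1/5.
Key eq: (1)·f(k+1) = (1)·f(k) + (k**4 + 26*k**3/15 + 4*k**2/5 + k/5 - 1/5).
From deg A=0, deg B=0, deg C=4: d=5.
Solving with deg f ≤ 5: f(k) = k*(3*k**4 - k**3 - 4*k**2 + 2*k - 3)/15.
Then R = B(k−1)f/C = k*(3*k**4 - k**3 - 4*k**2 + 2*k - 3)/(15*k**4 + 26*k**3 + 12*k**2 + 3*k - 3), so s_k = R(k)·t_k = k*(3*k**4 - k**3 - 4*k**2 + 2*k - 3).
s_(k+1) − s_k = 15*k**4 + 26*k**3 + 12*k**2 + 3*k - 3 = t_k.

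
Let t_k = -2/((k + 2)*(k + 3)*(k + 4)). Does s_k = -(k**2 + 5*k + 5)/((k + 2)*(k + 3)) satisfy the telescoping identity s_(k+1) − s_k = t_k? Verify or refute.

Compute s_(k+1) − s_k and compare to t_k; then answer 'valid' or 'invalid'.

valid (s_(k+1) − s_k reduces to t_k)

s_(k+1) = (-5*k - (k + 1)**2 - 10)/((k + 3)*(k + 4))
s_(k+1) − s_k = -2/(k**3 + 9*k**2 + 26*k + 24)
(s_(k+1) − s_k) − t_k = 0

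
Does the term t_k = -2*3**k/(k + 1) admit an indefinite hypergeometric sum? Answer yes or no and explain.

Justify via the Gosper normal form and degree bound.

The ratio is 3*(k + 1)/(k + 2).
Normal form (A,B,C) = (3*k + 3, k + 2, 1).
Set up (3*k + 3)·f(k+1) − (k + 1)·f(k) − (1) = 0.
deg f ≤ -1 (via 1,1,0).
Negative degree bound (-1): no f exists, t_k not Gosper-summable.

No — negative degree bound, so no certificate f.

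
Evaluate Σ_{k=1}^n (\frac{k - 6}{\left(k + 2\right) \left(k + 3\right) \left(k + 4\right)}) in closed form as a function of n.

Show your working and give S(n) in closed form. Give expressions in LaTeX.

S(n) = \frac{n \left(- n - 19\right)}{12 \left(n^{2} + 7 n + 12\right)}

The ratio is (k - 5)*(k + 2)/((k - 6)*(k + 5)).
So A=k + 2 and B=k + 5, with C=k - 6.
f must satisfy (k + 2)·f(k+1) − (k + 4)·f(k) = k - 6.
Bound: deg f ≤ 2.
Coefficient equations give f(k) = -k*(k + 8)/3.
Get s_k = R·t_k = k*(-k - 8)/(3*(k + 2)*(k + 3)) with R(k) = B(k−1)f(k)/C(k) = -k*(k + 4)*(k + 8)/(3*(k - 6)).
s_(k+1) − s_k = (k - 6)/(k**3 + 9*k**2 + 26*k + 24) = t_k.
Σ_(k=1)^n t_k = s_(n+1) − s_(1) = ((-n**2 - 10*n - 9)/(3*(n**2 + 7*n + 12))) − (-1/4), i.e. n*(-n - 19)/(12*(n**2 + 7*n + 12)).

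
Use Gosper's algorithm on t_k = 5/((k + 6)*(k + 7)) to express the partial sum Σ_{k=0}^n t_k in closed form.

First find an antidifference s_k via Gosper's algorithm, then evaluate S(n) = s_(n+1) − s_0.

S(n) = 5*(n + 1)/(6*(n + 7))

r(k) = (k + 6)/(k + 8) after simplifying.
So A=k + 6 and B=k + 8, with C=1.
Key eq: (k + 6)·f(k+1) = (k + 7)·f(k) + (1).
d = 1 from the (1,1,0) case.
Solve for f: f(k) = k/6 (degree 1 ≤ 1).
R(k) = B(k−1)·f(k)/C(k) = k*(k + 7)/6; s_k = R·t_k = 5*k/(6*(k + 6)).
Verify: 5/(k**2 + 13*k + 42) matches t_k.
Evaluate: s_(n+1) = 5*(n + 1)/(6*(n + 7)); subtract s_(0) = 0 ⇒ S(n) = 5*(n + 1)/(6*(n + 7)).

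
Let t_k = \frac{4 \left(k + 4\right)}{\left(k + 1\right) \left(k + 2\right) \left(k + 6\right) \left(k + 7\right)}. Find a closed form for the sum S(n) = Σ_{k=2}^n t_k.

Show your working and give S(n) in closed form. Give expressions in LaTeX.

r(k) = (k + 1)*(k + 5)*(k + 6)/((k + 3)*(k + 4)*(k + 8)) after simplifying.
Take A(k)=k + 1, B(k)=k + 8, C(k)=k**4 + 16*k**3 + 95*k**2 + 248*k + 240.
f must satisfy (k + 1)·f(k+1) − (k + 7)·f(k) = k**4 + 16*k**3 + 95*k**2 + 248*k + 240.
Degrees (1,1,4) ⇒ d ≤ 6.
Solving with deg f ≤ 6: f(k) = k*(k + 2)*(k + 3)*(k + 4)*(k + 5)*(k + 7)/12.
R(k) = B(k−1)·f(k)/C(k) = k*(k + 2)*(k + 7)**2/(12*(k + 4)); s_k = R·t_k = k*(k + 7)/(3*(k**2 + 7*k + 6)).
Verify: 4*(k + 4)/(k**4 + 16*k**3 + 83*k**2 + 152*k + 84) matches t_k.
Telescope: S(n) = s_(n+1) − s_(2) = (n**2 + 9*n + 8)/(3*(n**2 + 9*n + 14)) − (1/4) = (n**2 + 9*n - 10)/(12*(n**2 + 9*n + 14)).

S(n) = \frac{n^{2} + 9 n - 10}{12 \left(n^{2} + 9 n + 14\right)}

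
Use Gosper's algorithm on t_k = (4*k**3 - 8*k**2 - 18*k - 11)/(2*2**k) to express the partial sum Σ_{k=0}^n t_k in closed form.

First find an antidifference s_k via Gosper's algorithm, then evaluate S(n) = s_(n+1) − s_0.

S(n) = 2**(-n - 1)*(-2**(n + 1) - 4*n**3 - 16*n**2 - 22*n - 9)

Compute t_(k+1)/t_k: get (4*k**3 + 4*k**2 - 22*k - 33)/(2*(4*k**3 - 8*k**2 - 18*k - 11)).
A = 1/2, B = 1, C = k**3 - 2*k**2 - 9*k/2 - 11/4.
Key eq: (1/2)·f(k+1) = (1)·f(k) + (k**3 - 2*k**2 - 9*k/2 - 11/4).
Bound: deg f ≤ 3.
Coefficient equations give f(k) = -(4*k**3 + 4*k**2 + 2*k - 1)/2.
R(k) = B(k−1)·f(k)/C(k) = -2*(4*k**3 + 4*k**2 + 2*k - 1)/(4*k**3 - 8*k**2 - 18*k - 11); s_k = R·t_k = (-4*k**3 - 4*k**2 - 2*k + 1)/2**k.
s_(k+1) − s_k = (4*k**3 - 8*k**2 - 18*k - 11)/(2*2**k) = t_k.
Telescope: S(n) = s_(n+1) − s_(0) = 2**(-n - 1)*(-4*n**3 - 16*n**2 - 22*n - 9) − (1) = 2**(-n - 1)*(-2**(n + 1) - 4*n**3 - 16*n**2 - 22*n - 9).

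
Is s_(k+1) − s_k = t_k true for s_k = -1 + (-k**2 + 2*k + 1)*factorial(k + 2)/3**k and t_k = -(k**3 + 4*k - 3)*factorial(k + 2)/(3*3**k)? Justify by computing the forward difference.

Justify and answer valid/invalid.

valid (s_(k+1) − s_k reduces to t_k)

s_(k+1) = 3**(-k - 1)*(2*k - (k + 1)**2 + 3)*factorial(k + 3) - 1
s_(k+1) − s_k = -(k**3 + 4*k - 3)*factorial(k + 2)/(3*3**k)
(s_(k+1) − s_k) − t_k = 0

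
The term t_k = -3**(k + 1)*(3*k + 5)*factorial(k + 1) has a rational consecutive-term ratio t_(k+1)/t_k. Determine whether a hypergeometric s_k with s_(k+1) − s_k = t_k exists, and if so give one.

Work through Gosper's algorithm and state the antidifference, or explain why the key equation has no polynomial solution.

The ratio is 3*(k + 2)*(3*k + 8)/(3*k + 5).
A = 3*k + 6, B = 1, C = k + 5/3.
Need (3*k + 6)·f(k+1) − (1)·f(k) = k + 5/3.
Degrees (1,0,1) ⇒ d ≤ 0.
Solving with deg f ≤ 0: f(k) = 1/3.
Certificate R = B(k−1)f/C = 1/(3*k + 5) gives s_k = -3**(k + 1)*factorial(k + 1).
Δs = -3**(k + 1)*(3*k + 5)*factorial(k + 1), as required.

s_k = -3**(k + 1)*factorial(k + 1)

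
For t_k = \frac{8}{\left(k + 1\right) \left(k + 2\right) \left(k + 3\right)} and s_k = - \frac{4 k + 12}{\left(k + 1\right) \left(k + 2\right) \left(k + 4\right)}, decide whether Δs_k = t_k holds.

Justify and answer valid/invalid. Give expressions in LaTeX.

s_(k+1) = 4*(-k - 4)/((k + 2)*(k + 3)*(k + 5))
s_(k+1) − s_k = 4*(2*k**2 + 15*k + 29)/(k**5 + 15*k**4 + 85*k**3 + 225*k**2 + 274*k + 120)
(s_(k+1) − s_k) − t_k = 4*(-3*k - 11)/(k**5 + 15*k**4 + 85*k**3 + 225*k**2 + 274*k + 120)

Invalid: residual \frac{4 \left(- 3 k - 11\right)}{k^{5} + 15 k^{4} + 85 k^{3} + 225 k^{2} + 274 k + 120} ≠ 0.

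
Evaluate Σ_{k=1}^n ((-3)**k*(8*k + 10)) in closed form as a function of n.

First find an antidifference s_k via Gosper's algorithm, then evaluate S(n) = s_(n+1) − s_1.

Step 1: r(k) = 3*(-4*k - 9)/(4*k + 5).
Gosper form: A/B · C(k+1)/C(k) with A=-3, B=1, C=k + 5/4.
Need (-3)·f(k+1) − (1)·f(k) = k + 5/4.
deg f ≤ 1 (via 0,0,1).
Match coefficients ⇒ f(k) = -(2*k + 1)/8.
Then R = B(k−1)f/C = -(2*k + 1)/(2*(4*k + 5)), so s_k = R(k)·t_k = (-3)**k*(-2*k - 1).
Check: Δs_k = (-3)**k*(8*k + 10). ✓
s_(n+1) = 3*(-3)**n*(2*n + 3) and s_(1) = 9, so S(n) = 6*(-3)**n*n + 9*(-3)**n - 9.

S(n) = 6*(-3)**n*n + 9*(-3)**n - 9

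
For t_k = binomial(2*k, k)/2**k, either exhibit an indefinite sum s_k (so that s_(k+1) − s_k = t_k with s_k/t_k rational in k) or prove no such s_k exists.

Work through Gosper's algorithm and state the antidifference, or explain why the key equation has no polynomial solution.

none (Gosper's algorithm certifies no s_k)

Step 1: r(k) = (2*k + 1)/(k + 1).
A = 2*k + 1, B = k + 1, C = 1.
Set up (2*k + 1)·f(k+1) − (k)·f(k) − (1) = 0.
Degrees (1,1,0) ⇒ d ≤ -1.
Bound -1 < 0, so the key equation has no polynomial solution.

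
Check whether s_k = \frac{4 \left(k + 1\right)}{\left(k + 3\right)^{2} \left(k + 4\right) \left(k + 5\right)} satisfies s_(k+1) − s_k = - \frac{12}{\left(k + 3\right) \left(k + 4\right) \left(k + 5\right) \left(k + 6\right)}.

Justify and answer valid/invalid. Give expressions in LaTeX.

Invalid: residual \frac{8 \left(4 k + 15\right)}{k^{6} + 25 k^{5} + 257 k^{4} + 1391 k^{3} + 4182 k^{2} + 6624 k + 4320} ≠ 0.

s_(k+1) = 4*(k + 2)/((k + 4)**2*(k + 5)*(k + 6))
s_(k+1) − s_k = 4*(-(k + 1)*(k + 4)*(k + 6) + (k + 2)*(k + 3)**2)/((k + 3)**2*(k + 4)**2*(k + 5)*(k + 6))
(s_(k+1) − s_k) − t_k = 8*(4*k + 15)/(k**6 + 25*k**5 + 257*k**4 + 1391*k**3 + 4182*k**2 + 6624*k + 4320)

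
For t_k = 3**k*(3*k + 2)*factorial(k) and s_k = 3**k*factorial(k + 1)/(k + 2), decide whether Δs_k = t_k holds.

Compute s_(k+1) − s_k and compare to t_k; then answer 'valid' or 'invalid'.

Invalid: residual -3**k*(3*k**2 + 8*k + 3)*factorial(k)/((k + 2)*(k + 3)) ≠ 0.

s_(k+1) = 3**(k + 1)*factorial(k + 2)/(k + 3)
s_(k+1) − s_k = 3**k*(3*k**2 + 11*k + 9)*factorial(k + 1)/((k + 2)*(k + 3))
(s_(k+1) − s_k) − t_k = -3**k*(3*k**2 + 8*k + 3)*factorial(k)/((k + 2)*(k + 3))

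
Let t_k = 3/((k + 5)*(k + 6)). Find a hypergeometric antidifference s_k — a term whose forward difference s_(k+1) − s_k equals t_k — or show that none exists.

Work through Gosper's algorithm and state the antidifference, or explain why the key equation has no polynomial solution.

s_k = 3*k/(5*(k + 5))

Step 1: r(k) = (k + 5)/(k + 7).
Factor: A=k + 5; B=k + 7; C=1.
Need (k + 5)·f(k+1) − (k + 6)·f(k) = 1.
From deg A=1, deg B=1, deg C=0: d=1.
Solving with deg f ≤ 1: f(k) = k/5.
Get s_k = R·t_k = 3*k/(5*(k + 5)) with R(k) = B(k−1)f(k)/C(k) = k*(k + 6)/5.
Check: Δs_k = 3/(k**2 + 11*k + 30). ✓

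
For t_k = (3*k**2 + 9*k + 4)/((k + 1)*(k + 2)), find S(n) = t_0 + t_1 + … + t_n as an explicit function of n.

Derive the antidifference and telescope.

S(n) = (3*n**2 + 7*n + 4)/(n + 2)

Ratio r(k) = (k + 1)*(9*k + 3*(k + 1)**2 + 13)/((k + 3)*(3*k**2 + 9*k + 4)).
Take A(k)=k + 1, B(k)=k + 3, C(k)=k**2 + 3*k + 4/3.
f must satisfy (k + 1)·f(k+1) − (k + 2)·f(k) = k**2 + 3*k + 4/3.
Bound: deg f ≤ 2.
Coefficient equations give f(k) = k*(3*k + 1)/3.
Certificate R = B(k−1)f/C = k*(k + 2)*(3*k + 1)/(3*k**2 + 9*k + 4) gives s_k = k*(3*k + 1)/(k + 1).
Verify: (3*k**2 + 9*k + 4)/(k**2 + 3*k + 2) matches t_k.
Telescope: S(n) = s_(n+1) − s_(0) = (3*n**2 + 7*n + 4)/(n + 2) − (0) = (3*n**2 + 7*n + 4)/(n + 2).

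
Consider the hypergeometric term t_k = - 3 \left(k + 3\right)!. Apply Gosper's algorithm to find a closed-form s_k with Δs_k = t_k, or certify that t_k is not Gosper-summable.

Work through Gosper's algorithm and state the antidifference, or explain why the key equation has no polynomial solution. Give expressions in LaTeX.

The ratio is k + 4.
Take A(k)=k + 4, B(k)=1, C(k)=1.
Key eq: (k + 4)·f(k+1) = (1)·f(k) + (1).
Bound: deg f ≤ -1.
deg f ≤ -1 is impossible — no certificate.

none (Gosper's algorithm certifies no s_k)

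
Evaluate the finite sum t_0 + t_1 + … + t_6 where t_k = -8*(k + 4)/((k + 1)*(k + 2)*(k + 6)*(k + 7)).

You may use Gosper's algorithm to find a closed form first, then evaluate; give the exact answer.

r(k) = (k + 1)*(k + 5)*(k + 6)/((k + 3)*(k + 4)*(k + 8)) after simplifying.
Gosper form: A/B · C(k+1)/C(k) with A=k + 1, B=k + 8, C=k**4 + 16*k**3 + 95*k**2 + 248*k + 240.
Need (k + 1)·f(k+1) − (k + 7)·f(k) = k**4 + 16*k**3 + 95*k**2 + 248*k + 240.
From deg A=1, deg B=1, deg C=4: d=6.
Match coefficients ⇒ f(k) = k*(k + 2)*(k + 3)*(k + 4)*(k + 5)*(k + 7)/12.
R(k) = B(k−1)·f(k)/C(k) = k*(k + 2)*(k + 7)**2/(12*(k + 4)); s_k = R·t_k = 2*k*(-k - 7)/(3*(k**2 + 7*k + 6)).
Δs = 8*(-k - 4)/(k**4 + 16*k**3 + 83*k**2 + 152*k + 84), as required.
Sum = s_(7) − s_(0); s_(7) = -49/78, s_(0) = 0 ⇒ -49/78.

Σ = -49/78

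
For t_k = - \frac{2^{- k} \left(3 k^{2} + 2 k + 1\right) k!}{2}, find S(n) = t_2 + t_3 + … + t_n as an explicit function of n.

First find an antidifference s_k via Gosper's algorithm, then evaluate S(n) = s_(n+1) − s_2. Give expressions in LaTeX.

Compute t_(k+1)/t_k: get (k + 1)*(2*k + 3*(k + 1)**2 + 3)/(2*(3*k**2 + 2*k + 1)).
A = k/2 + 1/2, B = 1, C = k**2 + 2*k/3 + 1/3.
Need (k/2 + 1/2)·f(k+1) − (1)·f(k) = k**2 + 2*k/3 + 1/3.
d = 1 from the (1,0,2) case.
Solving with deg f ≤ 1: f(k) = 2*(3*k + 2)/3.
Get s_k = R·t_k = -(3*k + 2)*factorial(k)/2**k with R(k) = B(k−1)f(k)/C(k) = 2*(3*k + 2)/(3*k**2 + 2*k + 1).
Verify: -(3*k**2 + 2*k + 1)*factorial(k)/(2*2**k) matches t_k.
Σ_(k=2)^n t_k = s_(n+1) − s_(2) = (-2**(-n - 1)*(3*n + 5)*factorial(n + 1)) − (-4), i.e. 2**(-n - 1)*(2**(n + 3) - 3*n**2*factorial(n) - 8*n*factorial(n) - 5*factorial(n)).

S(n) = 2^{- n - 1} \left(2^{n + 3} - 3 n^{2} n! - 8 n n! - 5 n!\right)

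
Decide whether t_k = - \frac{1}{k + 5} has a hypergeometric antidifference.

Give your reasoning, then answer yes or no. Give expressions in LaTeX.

Ratio r(k) = (k + 5)/(k + 6).
Take A(k)=k + 5, B(k)=k + 6, C(k)=1.
Need (k + 5)·f(k+1) − (k + 5)·f(k) = 1.
deg f ≤ 0 (via 1,1,0).
f = c0 ⇒ A·f(k+1) − B(k−1)·f(k) − C = -1. The system {-1 = 0} is inconsistent; no antidifference.

No; the coefficient equations for f are inconsistent.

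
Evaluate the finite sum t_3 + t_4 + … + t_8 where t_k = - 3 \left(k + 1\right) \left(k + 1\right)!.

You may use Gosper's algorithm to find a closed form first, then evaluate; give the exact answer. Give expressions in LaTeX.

Σ = -10886328

The ratio is (k + 2)**2/(k + 1).
A = k + 2, B = 1, C = k + 1.
Key eq: (k + 2)·f(k+1) = (1)·f(k) + (k + 1).
Bound: deg f ≤ 0.
Solve for f: f(k) = 1 (degree 0 ≤ 0).
So s_k = (B(k−1)f/C)·t_k = (1/(k + 1))·t_k = -3*factorial(k + 1).
Check: Δs_k = -3*(k + 1)*factorial(k + 1). ✓
Sum = s_(9) − s_(3); s_(9) = -10886400, s_(3) = -72 ⇒ -10886328.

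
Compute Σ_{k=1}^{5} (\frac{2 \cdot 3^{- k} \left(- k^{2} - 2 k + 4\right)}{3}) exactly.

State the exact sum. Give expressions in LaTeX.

Σ = -434/729

Ratio r(k) = (k**2 + 4*k - 1)/(3*(k**2 + 2*k - 4)).
So A=1/3 and B=1, with C=k**2 + 2*k - 4.
Set up (1/3)·f(k+1) − (1)·f(k) − (k**2 + 2*k - 4) = 0.
Degrees (0,0,2) ⇒ d ≤ 2.
Match coefficients ⇒ f(k) = -3*(k**2 + 3*k - 2)/2.
So s_k = (B(k−1)f/C)·t_k = (-3*(k**2 + 3*k - 2)/(2*(k**2 + 2*k - 4)))·t_k = (k**2 + 3*k - 2)/3**k.
Check: Δs_k = 2*(-k**2 - 2*k + 4)/(3*3**k). ✓
Evaluate s at k=6 and k=1: 52/729 and 2/3; difference -434/729.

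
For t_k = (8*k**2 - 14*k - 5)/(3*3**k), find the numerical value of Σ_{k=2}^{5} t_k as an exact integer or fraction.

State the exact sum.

The ratio is (8*k**2 + 2*k - 11)/(3*(8*k**2 - 14*k - 5)).
So A=1/3 and B=1, with C=k**2 - 7*k/4 - 5/8.
f must satisfy (1/3)·f(k+1) − (1)·f(k) = k**2 - 7*k/4 - 5/8.
Bound: deg f ≤ 2.
Coefficient equations give f(k) = -3*(4*k**2 - 3*k - 2)/8.
So s_k = (B(k−1)f/C)·t_k = (-3*(4*k**2 - 3*k - 2)/(8*k**2 - 14*k - 5))·t_k = (-4*k**2 + 3*k + 2)/3**k.
s_(k+1) − s_k = (8*k**2 - 14*k - 5)/(3*3**k) = t_k.
Evaluate s at k=6 and k=2: -124/729 and -8/9; difference 524/729.

Σ = 524/729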